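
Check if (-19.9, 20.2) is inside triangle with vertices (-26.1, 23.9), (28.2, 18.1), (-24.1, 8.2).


Cross products: AB x AP = -164.95, BC x BP = -586.02, CA x CP = -89.94
All same sign? yes

Yes, inside


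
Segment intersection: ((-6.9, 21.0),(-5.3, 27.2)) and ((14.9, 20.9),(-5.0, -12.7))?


Cross products: d1=-734.47, d2=-804.09, d3=-135.32, d4=-65.7
d1*d2 < 0 and d3*d4 < 0? no

No, they don't intersect


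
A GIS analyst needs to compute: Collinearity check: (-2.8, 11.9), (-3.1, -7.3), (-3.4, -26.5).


Cross product: ((-3.1)-(-2.8))*((-26.5)-11.9) - ((-7.3)-11.9)*((-3.4)-(-2.8))
= 0

Yes, collinear


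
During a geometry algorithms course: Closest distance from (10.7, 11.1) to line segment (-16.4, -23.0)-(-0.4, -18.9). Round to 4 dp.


Project P onto AB: t = 1 (clamped to [0,1])
Closest point on segment: (-0.4, -18.9)
Distance: 31.9877

31.9877


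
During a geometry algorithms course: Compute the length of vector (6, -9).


|u| = sqrt(6^2 + (-9)^2) = sqrt(117) = 10.8167

10.8167


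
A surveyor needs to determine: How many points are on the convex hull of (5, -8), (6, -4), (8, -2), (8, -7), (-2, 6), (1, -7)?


Convex hull vertices (CCW): (-2, 6), (1, -7), (5, -8), (8, -7), (8, -2)
Count = 5

5


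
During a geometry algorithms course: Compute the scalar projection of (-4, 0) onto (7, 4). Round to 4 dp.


u.v = -28, |v| = sqrt(65) = 8.0623
Scalar projection = u.v / |v| = -28 / sqrt(65) = -3.473

-3.473


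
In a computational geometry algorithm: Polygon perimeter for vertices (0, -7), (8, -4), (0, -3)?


Sides: (0, -7)->(8, -4): sqrt(73) = 8.544004, (8, -4)->(0, -3): sqrt(65) = 8.062258, (0, -3)->(0, -7): sqrt(16) = 4
Sum = 20.606262
Perimeter = 20.6063

20.6063


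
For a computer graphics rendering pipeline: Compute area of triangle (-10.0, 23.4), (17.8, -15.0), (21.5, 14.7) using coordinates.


Area = |x_A(y_B-y_C) + x_B(y_C-y_A) + x_C(y_A-y_B)|/2
= |297 + (-154.86) + 825.6|/2
= 967.74/2 = 483.87

483.87


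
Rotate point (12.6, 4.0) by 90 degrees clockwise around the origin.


90° CW: (x,y) -> (y, -x)
(12.6,4) -> (4, -12.6)

(4, -12.6)


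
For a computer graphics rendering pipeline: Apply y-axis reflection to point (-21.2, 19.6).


Reflection over y-axis: (x,y) -> (-x,y)
(-21.2, 19.6) -> (21.2, 19.6)

(21.2, 19.6)


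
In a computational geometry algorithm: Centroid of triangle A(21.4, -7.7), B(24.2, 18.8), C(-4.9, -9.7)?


Centroid = ((x_A+x_B+x_C)/3, (y_A+y_B+y_C)/3)
= ((21.4+24.2+(-4.9))/3, ((-7.7)+18.8+(-9.7))/3)
= (13.5667, 0.4667)

(13.5667, 0.4667)


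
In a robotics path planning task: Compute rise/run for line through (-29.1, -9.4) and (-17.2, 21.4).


slope = (y2-y1)/(x2-x1) = (21.4-(-9.4))/((-17.2)-(-29.1)) = 30.8/11.9 = 2.5882

2.5882


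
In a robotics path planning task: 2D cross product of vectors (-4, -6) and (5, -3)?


u x v = u_x*v_y - u_y*v_x = (-4)*(-3) - (-6)*5
= 12 - (-30) = 42

42


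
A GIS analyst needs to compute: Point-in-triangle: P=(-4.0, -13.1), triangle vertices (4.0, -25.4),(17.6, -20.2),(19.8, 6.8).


Cross products: AB x AP = 208.88, BC x BP = 598.82, CA x CP = -451.94
All same sign? no

No, outside


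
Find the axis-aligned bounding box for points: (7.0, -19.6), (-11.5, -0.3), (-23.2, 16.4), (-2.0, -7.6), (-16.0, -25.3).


x range: [-23.2, 7]
y range: [-25.3, 16.4]
Bounding box: (-23.2,-25.3) to (7,16.4)

(-23.2,-25.3) to (7,16.4)


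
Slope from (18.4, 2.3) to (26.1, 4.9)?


slope = (y2-y1)/(x2-x1) = (4.9-2.3)/(26.1-18.4) = 2.6/7.7 = 0.3377

0.3377


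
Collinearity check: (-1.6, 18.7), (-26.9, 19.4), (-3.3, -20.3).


Cross product: ((-26.9)-(-1.6))*((-20.3)-18.7) - (19.4-18.7)*((-3.3)-(-1.6))
= 987.89

No, not collinear


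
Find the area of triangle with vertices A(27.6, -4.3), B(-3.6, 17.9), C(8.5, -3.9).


Area = |x_A(y_B-y_C) + x_B(y_C-y_A) + x_C(y_A-y_B)|/2
= |601.68 + (-1.44) + (-188.7)|/2
= 411.54/2 = 205.77

205.77


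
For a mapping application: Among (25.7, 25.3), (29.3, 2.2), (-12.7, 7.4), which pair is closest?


d(P0,P1) = 23.3788, d(P0,P2) = 42.3671, d(P1,P2) = 42.3207
Closest: P0 and P1

Closest pair: (25.7, 25.3) and (29.3, 2.2), distance = 23.3788


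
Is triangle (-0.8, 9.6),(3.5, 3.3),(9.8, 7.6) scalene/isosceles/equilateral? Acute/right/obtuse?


Side lengths squared: AB^2=58.18, BC^2=58.18, CA^2=116.36
Sorted: [58.18, 58.18, 116.36]
By sides: Isosceles, By angles: Right

Isosceles, Right


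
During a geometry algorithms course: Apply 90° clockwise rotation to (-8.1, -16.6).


90° CW: (x,y) -> (y, -x)
(-8.1,-16.6) -> (-16.6, 8.1)

(-16.6, 8.1)


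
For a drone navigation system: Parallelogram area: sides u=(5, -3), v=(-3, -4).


|u x v| = |5*(-4) - (-3)*(-3)|
= |(-20) - 9| = 29

29


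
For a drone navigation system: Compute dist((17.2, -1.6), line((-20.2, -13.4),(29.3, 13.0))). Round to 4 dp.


|cross product| = 403.26
|line direction| = sqrt(3147.21) = 56.1
Distance = 403.26/sqrt(3147.21) = 7.1882

7.1882


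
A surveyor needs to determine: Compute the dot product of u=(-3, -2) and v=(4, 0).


u . v = u_x*v_x + u_y*v_y = (-3)*4 + (-2)*0
= (-12) + 0 = -12

-12


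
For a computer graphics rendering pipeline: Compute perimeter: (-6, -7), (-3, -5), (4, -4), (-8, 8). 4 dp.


Sides: (-6, -7)->(-3, -5): sqrt(13) = 3.605551, (-3, -5)->(4, -4): sqrt(50) = 7.071068, (4, -4)->(-8, 8): sqrt(288) = 16.970563, (-8, 8)->(-6, -7): sqrt(229) = 15.132746
Sum = 42.779928
Perimeter = 42.7799

42.7799


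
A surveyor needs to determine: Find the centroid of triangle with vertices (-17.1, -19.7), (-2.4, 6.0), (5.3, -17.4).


Centroid = ((x_A+x_B+x_C)/3, (y_A+y_B+y_C)/3)
= (((-17.1)+(-2.4)+5.3)/3, ((-19.7)+6+(-17.4))/3)
= (-4.7333, -10.3667)

(-4.7333, -10.3667)


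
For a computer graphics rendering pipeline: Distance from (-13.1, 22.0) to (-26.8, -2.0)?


dx=-13.7, dy=-24
d^2 = (-13.7)^2 + (-24)^2 = 763.69
d = sqrt(763.69) = 27.6349

27.6349


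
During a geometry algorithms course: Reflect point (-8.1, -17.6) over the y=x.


Reflection over y=x: (x,y) -> (y,x)
(-8.1, -17.6) -> (-17.6, -8.1)

(-17.6, -8.1)


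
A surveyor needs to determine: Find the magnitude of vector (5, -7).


|u| = sqrt(5^2 + (-7)^2) = sqrt(74) = 8.6023

8.6023


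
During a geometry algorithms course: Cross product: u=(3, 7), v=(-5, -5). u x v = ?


u x v = u_x*v_y - u_y*v_x = 3*(-5) - 7*(-5)
= (-15) - (-35) = 20

20


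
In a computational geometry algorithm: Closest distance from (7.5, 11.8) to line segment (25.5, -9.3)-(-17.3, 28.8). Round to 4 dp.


Project P onto AB: t = 0.4795 (clamped to [0,1])
Closest point on segment: (4.9788, 8.9677)
Distance: 3.7919

3.7919


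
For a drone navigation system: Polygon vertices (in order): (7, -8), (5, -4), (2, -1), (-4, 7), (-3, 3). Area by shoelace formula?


Shoelace sum: (7*(-4) - 5*(-8)) + (5*(-1) - 2*(-4)) + (2*7 - (-4)*(-1)) + ((-4)*3 - (-3)*7) + ((-3)*(-8) - 7*3)
= 37
Area = |37|/2 = 18.5

18.5


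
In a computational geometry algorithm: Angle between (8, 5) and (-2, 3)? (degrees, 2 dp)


u.v = -1, |u| = sqrt(89) = 9.434, |v| = sqrt(13) = 3.6056
cos(theta) = u.v/(|u||v|) = -1/sqrt(1157) = -0.029399
theta = acos(-0.029399) = 91.68 degrees

91.68 degrees


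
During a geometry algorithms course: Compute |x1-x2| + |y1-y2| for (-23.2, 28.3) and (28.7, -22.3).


|(-23.2)-28.7| + |28.3-(-22.3)| = 51.9 + 50.6 = 102.5

102.5


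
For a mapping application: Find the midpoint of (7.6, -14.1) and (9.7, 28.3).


M = ((7.6+9.7)/2, ((-14.1)+28.3)/2)
= (8.65, 7.1)

(8.65, 7.1)


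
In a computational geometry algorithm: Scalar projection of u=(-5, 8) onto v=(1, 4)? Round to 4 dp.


u.v = 27, |v| = sqrt(17) = 4.1231
Scalar projection = u.v / |v| = 27 / sqrt(17) = 6.5485

6.5485


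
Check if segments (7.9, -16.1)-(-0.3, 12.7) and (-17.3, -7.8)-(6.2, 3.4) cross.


Cross products: d1=-477.29, d2=291.35, d3=657.7, d4=-110.94
d1*d2 < 0 and d3*d4 < 0? yes

Yes, they intersect


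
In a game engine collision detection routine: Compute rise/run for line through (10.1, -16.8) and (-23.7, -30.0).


slope = (y2-y1)/(x2-x1) = ((-30)-(-16.8))/((-23.7)-10.1) = (-13.2)/(-33.8) = 0.3905

0.3905


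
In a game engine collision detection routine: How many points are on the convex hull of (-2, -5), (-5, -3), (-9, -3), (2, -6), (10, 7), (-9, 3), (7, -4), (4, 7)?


Convex hull vertices (CCW): (-9, -3), (-2, -5), (2, -6), (7, -4), (10, 7), (4, 7), (-9, 3)
Count = 7

7


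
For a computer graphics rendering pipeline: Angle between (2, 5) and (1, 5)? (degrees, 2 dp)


u.v = 27, |u| = sqrt(29) = 5.3852, |v| = sqrt(26) = 5.099
cos(theta) = u.v/(|u||v|) = 27/sqrt(754) = 0.983282
theta = acos(0.983282) = 10.49 degrees

10.49 degrees


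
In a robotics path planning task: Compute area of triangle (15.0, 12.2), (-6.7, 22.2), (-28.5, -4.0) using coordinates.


Area = |x_A(y_B-y_C) + x_B(y_C-y_A) + x_C(y_A-y_B)|/2
= |393 + 108.54 + 285|/2
= 786.54/2 = 393.27

393.27


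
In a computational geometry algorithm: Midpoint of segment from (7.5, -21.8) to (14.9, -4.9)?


M = ((7.5+14.9)/2, ((-21.8)+(-4.9))/2)
= (11.2, -13.35)

(11.2, -13.35)


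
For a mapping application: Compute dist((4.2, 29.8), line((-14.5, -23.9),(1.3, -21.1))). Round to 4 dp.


|cross product| = 796.1
|line direction| = sqrt(257.48) = 16.0462
Distance = 796.1/sqrt(257.48) = 49.613

49.613


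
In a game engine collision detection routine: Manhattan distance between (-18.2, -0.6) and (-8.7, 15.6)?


|(-18.2)-(-8.7)| + |(-0.6)-15.6| = 9.5 + 16.2 = 25.7

25.7


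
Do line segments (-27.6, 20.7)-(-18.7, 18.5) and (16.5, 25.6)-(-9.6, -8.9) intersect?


Cross products: d1=-1393.56, d2=-1029.09, d3=140.63, d4=-223.84
d1*d2 < 0 and d3*d4 < 0? no

No, they don't intersect


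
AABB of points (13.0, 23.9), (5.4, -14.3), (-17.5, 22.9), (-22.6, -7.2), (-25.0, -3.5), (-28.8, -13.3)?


x range: [-28.8, 13]
y range: [-14.3, 23.9]
Bounding box: (-28.8,-14.3) to (13,23.9)

(-28.8,-14.3) to (13,23.9)


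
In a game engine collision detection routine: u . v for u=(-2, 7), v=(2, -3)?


u . v = u_x*v_x + u_y*v_y = (-2)*2 + 7*(-3)
= (-4) + (-21) = -25

-25


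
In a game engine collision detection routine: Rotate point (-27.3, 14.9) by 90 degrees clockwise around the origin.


90° CW: (x,y) -> (y, -x)
(-27.3,14.9) -> (14.9, 27.3)

(14.9, 27.3)


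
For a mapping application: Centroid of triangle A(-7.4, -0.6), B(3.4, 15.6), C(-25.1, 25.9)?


Centroid = ((x_A+x_B+x_C)/3, (y_A+y_B+y_C)/3)
= (((-7.4)+3.4+(-25.1))/3, ((-0.6)+15.6+25.9)/3)
= (-9.7, 13.6333)

(-9.7, 13.6333)


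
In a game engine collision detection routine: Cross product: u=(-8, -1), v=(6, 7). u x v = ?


u x v = u_x*v_y - u_y*v_x = (-8)*7 - (-1)*6
= (-56) - (-6) = -50

-50


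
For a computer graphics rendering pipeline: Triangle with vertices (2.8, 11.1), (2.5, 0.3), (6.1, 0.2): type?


Side lengths squared: AB^2=116.73, BC^2=12.97, CA^2=129.7
Sorted: [12.97, 116.73, 129.7]
By sides: Scalene, By angles: Right

Scalene, Right


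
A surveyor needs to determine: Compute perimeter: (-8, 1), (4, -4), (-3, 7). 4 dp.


Sides: (-8, 1)->(4, -4): sqrt(169) = 13, (4, -4)->(-3, 7): sqrt(170) = 13.038405, (-3, 7)->(-8, 1): sqrt(61) = 7.81025
Sum = 33.848655
Perimeter = 33.8487

33.8487


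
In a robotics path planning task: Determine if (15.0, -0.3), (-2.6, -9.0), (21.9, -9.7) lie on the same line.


Cross product: ((-2.6)-15)*((-9.7)-(-0.3)) - ((-9)-(-0.3))*(21.9-15)
= 225.47

No, not collinear


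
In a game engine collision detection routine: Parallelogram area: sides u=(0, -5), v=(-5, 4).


|u x v| = |0*4 - (-5)*(-5)|
= |0 - 25| = 25

25


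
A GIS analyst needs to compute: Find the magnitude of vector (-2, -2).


|u| = sqrt((-2)^2 + (-2)^2) = sqrt(8) = 2.8284

2.8284


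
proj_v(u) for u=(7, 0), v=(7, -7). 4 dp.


u.v = 49, |v| = sqrt(98) = 9.8995
Scalar projection = u.v / |v| = 49 / sqrt(98) = 4.9497

4.9497


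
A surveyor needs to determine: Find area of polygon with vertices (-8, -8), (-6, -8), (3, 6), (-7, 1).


Shoelace sum: ((-8)*(-8) - (-6)*(-8)) + ((-6)*6 - 3*(-8)) + (3*1 - (-7)*6) + ((-7)*(-8) - (-8)*1)
= 113
Area = |113|/2 = 56.5

56.5


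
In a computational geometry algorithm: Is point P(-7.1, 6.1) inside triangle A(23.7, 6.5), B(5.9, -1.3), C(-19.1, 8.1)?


Cross products: AB x AP = -233.12, BC x BP = -62.8, CA x CP = -66.4
All same sign? yes

Yes, inside


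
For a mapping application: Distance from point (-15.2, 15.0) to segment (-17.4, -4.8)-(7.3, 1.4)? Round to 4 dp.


Project P onto AB: t = 0.2731 (clamped to [0,1])
Closest point on segment: (-10.6549, -3.1069)
Distance: 18.6686

18.6686


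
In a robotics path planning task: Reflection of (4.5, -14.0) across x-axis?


Reflection over x-axis: (x,y) -> (x,-y)
(4.5, -14) -> (4.5, 14)

(4.5, 14)


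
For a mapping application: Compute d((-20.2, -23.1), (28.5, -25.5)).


dx=48.7, dy=-2.4
d^2 = 48.7^2 + (-2.4)^2 = 2377.45
d = sqrt(2377.45) = 48.7591

48.7591


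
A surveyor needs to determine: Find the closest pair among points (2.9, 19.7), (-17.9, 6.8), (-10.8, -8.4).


d(P0,P1) = 24.4755, d(P0,P2) = 31.2618, d(P1,P2) = 16.7765
Closest: P1 and P2

Closest pair: (-17.9, 6.8) and (-10.8, -8.4), distance = 16.7765


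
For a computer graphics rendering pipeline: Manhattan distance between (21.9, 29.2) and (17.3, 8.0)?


|21.9-17.3| + |29.2-8| = 4.6 + 21.2 = 25.8

25.8


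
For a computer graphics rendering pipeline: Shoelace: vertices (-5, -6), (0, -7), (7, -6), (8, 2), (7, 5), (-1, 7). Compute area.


Shoelace sum: ((-5)*(-7) - 0*(-6)) + (0*(-6) - 7*(-7)) + (7*2 - 8*(-6)) + (8*5 - 7*2) + (7*7 - (-1)*5) + ((-1)*(-6) - (-5)*7)
= 267
Area = |267|/2 = 133.5

133.5


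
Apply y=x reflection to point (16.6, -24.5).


Reflection over y=x: (x,y) -> (y,x)
(16.6, -24.5) -> (-24.5, 16.6)

(-24.5, 16.6)


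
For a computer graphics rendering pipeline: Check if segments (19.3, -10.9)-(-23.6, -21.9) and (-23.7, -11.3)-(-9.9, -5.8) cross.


Cross products: d1=-230.98, d2=-146.83, d3=-455.84, d4=-539.99
d1*d2 < 0 and d3*d4 < 0? no

No, they don't intersect


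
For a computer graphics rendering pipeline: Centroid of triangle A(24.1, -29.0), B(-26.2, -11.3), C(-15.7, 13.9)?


Centroid = ((x_A+x_B+x_C)/3, (y_A+y_B+y_C)/3)
= ((24.1+(-26.2)+(-15.7))/3, ((-29)+(-11.3)+13.9)/3)
= (-5.9333, -8.8)

(-5.9333, -8.8)


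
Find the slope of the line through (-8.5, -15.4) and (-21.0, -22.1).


slope = (y2-y1)/(x2-x1) = ((-22.1)-(-15.4))/((-21)-(-8.5)) = (-6.7)/(-12.5) = 0.536

0.536


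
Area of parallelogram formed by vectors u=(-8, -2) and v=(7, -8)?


|u x v| = |(-8)*(-8) - (-2)*7|
= |64 - (-14)| = 78

78


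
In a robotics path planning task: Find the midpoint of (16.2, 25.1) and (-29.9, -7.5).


M = ((16.2+(-29.9))/2, (25.1+(-7.5))/2)
= (-6.85, 8.8)

(-6.85, 8.8)


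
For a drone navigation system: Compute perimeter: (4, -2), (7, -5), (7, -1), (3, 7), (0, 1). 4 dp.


Sides: (4, -2)->(7, -5): sqrt(18) = 4.242641, (7, -5)->(7, -1): sqrt(16) = 4, (7, -1)->(3, 7): sqrt(80) = 8.944272, (3, 7)->(0, 1): sqrt(45) = 6.708204, (0, 1)->(4, -2): sqrt(25) = 5
Sum = 28.895117
Perimeter = 28.8951

28.8951


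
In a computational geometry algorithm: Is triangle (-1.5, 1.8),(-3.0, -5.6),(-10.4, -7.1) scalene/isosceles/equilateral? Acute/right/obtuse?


Side lengths squared: AB^2=57.01, BC^2=57.01, CA^2=158.42
Sorted: [57.01, 57.01, 158.42]
By sides: Isosceles, By angles: Obtuse

Isosceles, Obtuse


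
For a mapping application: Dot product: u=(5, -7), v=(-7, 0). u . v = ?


u . v = u_x*v_x + u_y*v_y = 5*(-7) + (-7)*0
= (-35) + 0 = -35

-35


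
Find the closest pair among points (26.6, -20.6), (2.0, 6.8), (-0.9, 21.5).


d(P0,P1) = 36.8228, d(P0,P2) = 50.2858, d(P1,P2) = 14.9833
Closest: P1 and P2

Closest pair: (2.0, 6.8) and (-0.9, 21.5), distance = 14.9833


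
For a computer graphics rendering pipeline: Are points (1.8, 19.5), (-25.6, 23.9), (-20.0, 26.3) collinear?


Cross product: ((-25.6)-1.8)*(26.3-19.5) - (23.9-19.5)*((-20)-1.8)
= -90.4

No, not collinear


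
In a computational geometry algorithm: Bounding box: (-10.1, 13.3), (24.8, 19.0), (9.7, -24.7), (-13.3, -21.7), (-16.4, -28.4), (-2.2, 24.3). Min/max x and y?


x range: [-16.4, 24.8]
y range: [-28.4, 24.3]
Bounding box: (-16.4,-28.4) to (24.8,24.3)

(-16.4,-28.4) to (24.8,24.3)


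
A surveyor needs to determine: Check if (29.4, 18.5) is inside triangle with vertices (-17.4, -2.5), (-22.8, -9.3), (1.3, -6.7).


Cross products: AB x AP = 204.84, BC x BP = 534.26, CA x CP = -589.26
All same sign? no

No, outside


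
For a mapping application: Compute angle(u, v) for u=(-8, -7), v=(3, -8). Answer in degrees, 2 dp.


u.v = 32, |u| = sqrt(113) = 10.6301, |v| = sqrt(73) = 8.544
cos(theta) = u.v/(|u||v|) = 32/sqrt(8249) = 0.35233
theta = acos(0.35233) = 69.37 degrees

69.37 degrees


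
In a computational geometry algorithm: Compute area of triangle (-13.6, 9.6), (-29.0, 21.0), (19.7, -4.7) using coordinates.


Area = |x_A(y_B-y_C) + x_B(y_C-y_A) + x_C(y_A-y_B)|/2
= |(-349.52) + 414.7 + (-224.58)|/2
= 159.4/2 = 79.7

79.7


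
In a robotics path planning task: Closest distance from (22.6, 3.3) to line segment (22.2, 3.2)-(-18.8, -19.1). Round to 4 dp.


Project P onto AB: t = 0 (clamped to [0,1])
Closest point on segment: (22.2, 3.2)
Distance: 0.4123

0.4123


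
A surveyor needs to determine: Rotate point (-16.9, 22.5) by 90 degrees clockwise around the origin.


90° CW: (x,y) -> (y, -x)
(-16.9,22.5) -> (22.5, 16.9)

(22.5, 16.9)


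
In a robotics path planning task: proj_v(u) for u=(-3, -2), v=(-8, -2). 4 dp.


u.v = 28, |v| = sqrt(68) = 8.2462
Scalar projection = u.v / |v| = 28 / sqrt(68) = 3.3955

3.3955


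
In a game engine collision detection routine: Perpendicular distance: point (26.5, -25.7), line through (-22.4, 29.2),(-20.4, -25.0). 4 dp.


|cross product| = 2540.58
|line direction| = sqrt(2941.64) = 54.2369
Distance = 2540.58/sqrt(2941.64) = 46.8423

46.8423


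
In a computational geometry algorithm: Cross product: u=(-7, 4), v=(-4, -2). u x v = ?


u x v = u_x*v_y - u_y*v_x = (-7)*(-2) - 4*(-4)
= 14 - (-16) = 30

30


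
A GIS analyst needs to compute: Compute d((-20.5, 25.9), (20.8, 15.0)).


dx=41.3, dy=-10.9
d^2 = 41.3^2 + (-10.9)^2 = 1824.5
d = sqrt(1824.5) = 42.7142

42.7142


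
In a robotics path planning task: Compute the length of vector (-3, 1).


|u| = sqrt((-3)^2 + 1^2) = sqrt(10) = 3.1623

3.1623


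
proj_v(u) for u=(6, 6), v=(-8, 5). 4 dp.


u.v = -18, |v| = sqrt(89) = 9.434
Scalar projection = u.v / |v| = -18 / sqrt(89) = -1.908

-1.908


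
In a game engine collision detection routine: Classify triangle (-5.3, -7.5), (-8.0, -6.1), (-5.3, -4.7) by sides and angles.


Side lengths squared: AB^2=9.25, BC^2=9.25, CA^2=7.84
Sorted: [7.84, 9.25, 9.25]
By sides: Isosceles, By angles: Acute

Isosceles, Acute


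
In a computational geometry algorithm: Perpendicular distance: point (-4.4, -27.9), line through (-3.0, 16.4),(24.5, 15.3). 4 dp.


|cross product| = 1219.79
|line direction| = sqrt(757.46) = 27.522
Distance = 1219.79/sqrt(757.46) = 44.3206

44.3206


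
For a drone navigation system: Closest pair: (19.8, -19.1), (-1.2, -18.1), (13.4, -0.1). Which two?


d(P0,P1) = 21.0238, d(P0,P2) = 20.0489, d(P1,P2) = 23.1767
Closest: P0 and P2

Closest pair: (19.8, -19.1) and (13.4, -0.1), distance = 20.0489


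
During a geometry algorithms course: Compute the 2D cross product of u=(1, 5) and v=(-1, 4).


u x v = u_x*v_y - u_y*v_x = 1*4 - 5*(-1)
= 4 - (-5) = 9

9


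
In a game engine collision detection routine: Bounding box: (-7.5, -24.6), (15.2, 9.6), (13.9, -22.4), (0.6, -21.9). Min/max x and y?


x range: [-7.5, 15.2]
y range: [-24.6, 9.6]
Bounding box: (-7.5,-24.6) to (15.2,9.6)

(-7.5,-24.6) to (15.2,9.6)


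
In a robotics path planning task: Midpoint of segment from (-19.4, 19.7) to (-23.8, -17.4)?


M = (((-19.4)+(-23.8))/2, (19.7+(-17.4))/2)
= (-21.6, 1.15)

(-21.6, 1.15)


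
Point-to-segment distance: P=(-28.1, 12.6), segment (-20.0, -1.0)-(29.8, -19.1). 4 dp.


Project P onto AB: t = 0 (clamped to [0,1])
Closest point on segment: (-20, -1)
Distance: 15.8294

15.8294


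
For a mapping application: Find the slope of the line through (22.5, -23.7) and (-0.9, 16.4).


slope = (y2-y1)/(x2-x1) = (16.4-(-23.7))/((-0.9)-22.5) = 40.1/(-23.4) = -1.7137

-1.7137


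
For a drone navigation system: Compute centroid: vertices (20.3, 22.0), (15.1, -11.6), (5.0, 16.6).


Centroid = ((x_A+x_B+x_C)/3, (y_A+y_B+y_C)/3)
= ((20.3+15.1+5)/3, (22+(-11.6)+16.6)/3)
= (13.4667, 9)

(13.4667, 9)


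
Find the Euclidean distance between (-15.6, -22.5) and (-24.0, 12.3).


dx=-8.4, dy=34.8
d^2 = (-8.4)^2 + 34.8^2 = 1281.6
d = sqrt(1281.6) = 35.7994

35.7994


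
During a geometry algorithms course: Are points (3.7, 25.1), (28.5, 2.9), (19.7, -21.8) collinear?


Cross product: (28.5-3.7)*((-21.8)-25.1) - (2.9-25.1)*(19.7-3.7)
= -807.92

No, not collinear


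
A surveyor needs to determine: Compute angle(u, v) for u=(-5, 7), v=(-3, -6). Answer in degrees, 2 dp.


u.v = -27, |u| = sqrt(74) = 8.6023, |v| = sqrt(45) = 6.7082
cos(theta) = u.v/(|u||v|) = -27/sqrt(3330) = -0.467888
theta = acos(-0.467888) = 117.9 degrees

117.9 degrees


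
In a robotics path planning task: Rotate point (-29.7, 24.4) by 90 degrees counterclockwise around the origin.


90° CCW: (x,y) -> (-y, x)
(-29.7,24.4) -> (-24.4, -29.7)

(-24.4, -29.7)


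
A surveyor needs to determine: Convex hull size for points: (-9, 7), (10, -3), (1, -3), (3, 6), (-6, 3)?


Convex hull vertices (CCW): (-9, 7), (-6, 3), (1, -3), (10, -3), (3, 6)
Count = 5

5


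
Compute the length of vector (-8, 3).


|u| = sqrt((-8)^2 + 3^2) = sqrt(73) = 8.544

8.544


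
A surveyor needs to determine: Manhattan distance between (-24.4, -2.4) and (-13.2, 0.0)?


|(-24.4)-(-13.2)| + |(-2.4)-0| = 11.2 + 2.4 = 13.6

13.6


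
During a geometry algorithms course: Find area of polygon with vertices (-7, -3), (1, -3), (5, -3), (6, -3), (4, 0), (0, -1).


Shoelace sum: ((-7)*(-3) - 1*(-3)) + (1*(-3) - 5*(-3)) + (5*(-3) - 6*(-3)) + (6*0 - 4*(-3)) + (4*(-1) - 0*0) + (0*(-3) - (-7)*(-1))
= 40
Area = |40|/2 = 20

20


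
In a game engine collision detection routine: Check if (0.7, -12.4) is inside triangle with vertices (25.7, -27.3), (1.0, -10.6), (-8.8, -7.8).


Cross products: AB x AP = 49.47, BC x BP = 18.48, CA x CP = 26.55
All same sign? yes

Yes, inside


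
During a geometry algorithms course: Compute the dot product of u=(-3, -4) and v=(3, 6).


u . v = u_x*v_x + u_y*v_y = (-3)*3 + (-4)*6
= (-9) + (-24) = -33

-33


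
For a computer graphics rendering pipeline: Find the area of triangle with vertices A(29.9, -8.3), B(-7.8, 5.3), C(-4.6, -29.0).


Area = |x_A(y_B-y_C) + x_B(y_C-y_A) + x_C(y_A-y_B)|/2
= |1025.57 + 161.46 + 62.56|/2
= 1249.59/2 = 624.795

624.795


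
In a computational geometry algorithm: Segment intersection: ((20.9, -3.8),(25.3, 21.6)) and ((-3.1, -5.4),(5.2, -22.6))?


Cross products: d1=426.08, d2=712.58, d3=602.56, d4=316.06
d1*d2 < 0 and d3*d4 < 0? no

No, they don't intersect


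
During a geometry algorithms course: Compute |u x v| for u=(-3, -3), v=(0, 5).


|u x v| = |(-3)*5 - (-3)*0|
= |(-15) - 0| = 15

15


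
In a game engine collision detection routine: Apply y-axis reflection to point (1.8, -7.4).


Reflection over y-axis: (x,y) -> (-x,y)
(1.8, -7.4) -> (-1.8, -7.4)

(-1.8, -7.4)


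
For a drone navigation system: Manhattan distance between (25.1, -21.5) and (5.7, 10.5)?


|25.1-5.7| + |(-21.5)-10.5| = 19.4 + 32 = 51.4

51.4


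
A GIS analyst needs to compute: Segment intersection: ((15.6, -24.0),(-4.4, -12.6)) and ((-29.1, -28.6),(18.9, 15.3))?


Cross products: d1=-1741.53, d2=-316.33, d3=601.58, d4=-823.62
d1*d2 < 0 and d3*d4 < 0? no

No, they don't intersect


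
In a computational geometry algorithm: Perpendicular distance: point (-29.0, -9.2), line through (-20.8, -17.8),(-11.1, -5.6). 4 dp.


|cross product| = 183.46
|line direction| = sqrt(242.93) = 15.5862
Distance = 183.46/sqrt(242.93) = 11.7707

11.7707


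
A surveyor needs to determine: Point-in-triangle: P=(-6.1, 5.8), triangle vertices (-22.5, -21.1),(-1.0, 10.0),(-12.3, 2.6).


Cross products: AB x AP = 68.31, BC x BP = 9.72, CA x CP = 114.3
All same sign? yes

Yes, inside


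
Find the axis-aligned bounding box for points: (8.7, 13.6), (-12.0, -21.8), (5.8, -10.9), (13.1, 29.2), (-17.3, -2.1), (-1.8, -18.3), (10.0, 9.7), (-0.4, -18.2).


x range: [-17.3, 13.1]
y range: [-21.8, 29.2]
Bounding box: (-17.3,-21.8) to (13.1,29.2)

(-17.3,-21.8) to (13.1,29.2)


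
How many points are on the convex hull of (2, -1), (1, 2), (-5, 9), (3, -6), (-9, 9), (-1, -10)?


Convex hull vertices (CCW): (-9, 9), (-1, -10), (3, -6), (2, -1), (1, 2), (-5, 9)
Count = 6

6


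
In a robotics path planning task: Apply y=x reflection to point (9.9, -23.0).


Reflection over y=x: (x,y) -> (y,x)
(9.9, -23) -> (-23, 9.9)

(-23, 9.9)


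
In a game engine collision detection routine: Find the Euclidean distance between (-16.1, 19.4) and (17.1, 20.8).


dx=33.2, dy=1.4
d^2 = 33.2^2 + 1.4^2 = 1104.2
d = sqrt(1104.2) = 33.2295

33.2295


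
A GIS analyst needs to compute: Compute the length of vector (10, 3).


|u| = sqrt(10^2 + 3^2) = sqrt(109) = 10.4403

10.4403


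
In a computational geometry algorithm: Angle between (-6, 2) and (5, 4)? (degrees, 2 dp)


u.v = -22, |u| = sqrt(40) = 6.3246, |v| = sqrt(41) = 6.4031
cos(theta) = u.v/(|u||v|) = -22/sqrt(1640) = -0.543251
theta = acos(-0.543251) = 122.91 degrees

122.91 degrees


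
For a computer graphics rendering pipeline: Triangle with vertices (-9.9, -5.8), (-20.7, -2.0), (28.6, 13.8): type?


Side lengths squared: AB^2=131.08, BC^2=2680.13, CA^2=1866.41
Sorted: [131.08, 1866.41, 2680.13]
By sides: Scalene, By angles: Obtuse

Scalene, Obtuse


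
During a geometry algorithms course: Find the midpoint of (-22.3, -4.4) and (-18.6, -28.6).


M = (((-22.3)+(-18.6))/2, ((-4.4)+(-28.6))/2)
= (-20.45, -16.5)

(-20.45, -16.5)


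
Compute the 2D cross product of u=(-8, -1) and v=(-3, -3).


u x v = u_x*v_y - u_y*v_x = (-8)*(-3) - (-1)*(-3)
= 24 - 3 = 21

21


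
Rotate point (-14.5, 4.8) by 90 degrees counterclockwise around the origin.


90° CCW: (x,y) -> (-y, x)
(-14.5,4.8) -> (-4.8, -14.5)

(-4.8, -14.5)


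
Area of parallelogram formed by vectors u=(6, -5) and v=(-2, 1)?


|u x v| = |6*1 - (-5)*(-2)|
= |6 - 10| = 4

4


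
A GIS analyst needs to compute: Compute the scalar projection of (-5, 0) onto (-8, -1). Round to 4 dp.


u.v = 40, |v| = sqrt(65) = 8.0623
Scalar projection = u.v / |v| = 40 / sqrt(65) = 4.9614

4.9614


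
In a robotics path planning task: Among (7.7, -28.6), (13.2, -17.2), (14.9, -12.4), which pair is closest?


d(P0,P1) = 12.6574, d(P0,P2) = 17.7279, d(P1,P2) = 5.0922
Closest: P1 and P2

Closest pair: (13.2, -17.2) and (14.9, -12.4), distance = 5.0922


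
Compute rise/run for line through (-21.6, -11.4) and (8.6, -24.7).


slope = (y2-y1)/(x2-x1) = ((-24.7)-(-11.4))/(8.6-(-21.6)) = (-13.3)/30.2 = -0.4404

-0.4404


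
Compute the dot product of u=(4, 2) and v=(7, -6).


u . v = u_x*v_x + u_y*v_y = 4*7 + 2*(-6)
= 28 + (-12) = 16

16


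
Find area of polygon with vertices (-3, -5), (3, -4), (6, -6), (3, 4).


Shoelace sum: ((-3)*(-4) - 3*(-5)) + (3*(-6) - 6*(-4)) + (6*4 - 3*(-6)) + (3*(-5) - (-3)*4)
= 72
Area = |72|/2 = 36

36


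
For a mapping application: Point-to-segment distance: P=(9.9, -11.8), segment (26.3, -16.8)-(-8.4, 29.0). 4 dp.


Project P onto AB: t = 0.2417 (clamped to [0,1])
Closest point on segment: (17.9125, -5.7294)
Distance: 10.0524

10.0524


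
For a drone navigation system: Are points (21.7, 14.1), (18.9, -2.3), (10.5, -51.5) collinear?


Cross product: (18.9-21.7)*((-51.5)-14.1) - ((-2.3)-14.1)*(10.5-21.7)
= 0

Yes, collinear


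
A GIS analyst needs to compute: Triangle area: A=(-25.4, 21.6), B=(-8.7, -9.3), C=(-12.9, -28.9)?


Area = |x_A(y_B-y_C) + x_B(y_C-y_A) + x_C(y_A-y_B)|/2
= |(-497.84) + 439.35 + (-398.61)|/2
= 457.1/2 = 228.55

228.55


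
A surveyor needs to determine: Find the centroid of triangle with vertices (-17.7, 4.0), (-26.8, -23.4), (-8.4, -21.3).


Centroid = ((x_A+x_B+x_C)/3, (y_A+y_B+y_C)/3)
= (((-17.7)+(-26.8)+(-8.4))/3, (4+(-23.4)+(-21.3))/3)
= (-17.6333, -13.5667)

(-17.6333, -13.5667)


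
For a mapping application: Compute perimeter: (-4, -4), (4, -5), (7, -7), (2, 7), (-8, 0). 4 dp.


Sides: (-4, -4)->(4, -5): sqrt(65) = 8.062258, (4, -5)->(7, -7): sqrt(13) = 3.605551, (7, -7)->(2, 7): sqrt(221) = 14.866069, (2, 7)->(-8, 0): sqrt(149) = 12.206556, (-8, 0)->(-4, -4): sqrt(32) = 5.656854
Sum = 44.397288
Perimeter = 44.3973

44.3973


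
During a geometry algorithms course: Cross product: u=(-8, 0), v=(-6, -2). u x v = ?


u x v = u_x*v_y - u_y*v_x = (-8)*(-2) - 0*(-6)
= 16 - 0 = 16

16


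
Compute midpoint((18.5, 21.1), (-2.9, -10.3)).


M = ((18.5+(-2.9))/2, (21.1+(-10.3))/2)
= (7.8, 5.4)

(7.8, 5.4)


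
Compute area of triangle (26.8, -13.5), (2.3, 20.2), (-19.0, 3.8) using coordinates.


Area = |x_A(y_B-y_C) + x_B(y_C-y_A) + x_C(y_A-y_B)|/2
= |439.52 + 39.79 + 640.3|/2
= 1119.61/2 = 559.805

559.805


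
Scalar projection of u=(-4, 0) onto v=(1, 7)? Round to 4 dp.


u.v = -4, |v| = sqrt(50) = 7.0711
Scalar projection = u.v / |v| = -4 / sqrt(50) = -0.5657

-0.5657


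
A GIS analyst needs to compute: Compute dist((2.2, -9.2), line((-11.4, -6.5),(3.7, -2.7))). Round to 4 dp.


|cross product| = 92.45
|line direction| = sqrt(242.45) = 15.5708
Distance = 92.45/sqrt(242.45) = 5.9374

5.9374


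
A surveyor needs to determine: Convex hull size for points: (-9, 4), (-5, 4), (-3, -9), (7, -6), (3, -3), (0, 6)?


Convex hull vertices (CCW): (-9, 4), (-3, -9), (7, -6), (0, 6)
Count = 4

4


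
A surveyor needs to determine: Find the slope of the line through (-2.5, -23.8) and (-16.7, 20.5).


slope = (y2-y1)/(x2-x1) = (20.5-(-23.8))/((-16.7)-(-2.5)) = 44.3/(-14.2) = -3.1197

-3.1197


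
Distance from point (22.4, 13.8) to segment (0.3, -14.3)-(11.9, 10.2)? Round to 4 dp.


Project P onto AB: t = 1 (clamped to [0,1])
Closest point on segment: (11.9, 10.2)
Distance: 11.1

11.1


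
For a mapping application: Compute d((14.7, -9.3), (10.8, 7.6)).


dx=-3.9, dy=16.9
d^2 = (-3.9)^2 + 16.9^2 = 300.82
d = sqrt(300.82) = 17.3442

17.3442


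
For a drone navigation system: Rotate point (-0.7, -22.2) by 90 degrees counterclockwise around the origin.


90° CCW: (x,y) -> (-y, x)
(-0.7,-22.2) -> (22.2, -0.7)

(22.2, -0.7)


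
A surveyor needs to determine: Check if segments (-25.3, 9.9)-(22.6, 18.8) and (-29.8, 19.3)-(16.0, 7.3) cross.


Cross products: d1=-376.52, d2=605.9, d3=490.31, d4=-492.11
d1*d2 < 0 and d3*d4 < 0? yes

Yes, they intersect


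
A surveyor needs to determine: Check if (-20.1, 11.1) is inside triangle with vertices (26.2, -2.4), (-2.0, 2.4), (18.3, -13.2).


Cross products: AB x AP = -158.46, BC x BP = -105.75, CA x CP = 606.69
All same sign? no

No, outside


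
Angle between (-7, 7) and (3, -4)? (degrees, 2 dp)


u.v = -49, |u| = sqrt(98) = 9.8995, |v| = sqrt(25) = 5
cos(theta) = u.v/(|u||v|) = -49/sqrt(2450) = -0.989949
theta = acos(-0.989949) = 171.87 degrees

171.87 degrees


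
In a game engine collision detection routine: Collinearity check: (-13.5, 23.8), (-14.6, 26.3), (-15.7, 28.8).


Cross product: ((-14.6)-(-13.5))*(28.8-23.8) - (26.3-23.8)*((-15.7)-(-13.5))
= 0

Yes, collinear


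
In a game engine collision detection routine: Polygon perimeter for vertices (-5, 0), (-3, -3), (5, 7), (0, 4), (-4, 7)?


Sides: (-5, 0)->(-3, -3): sqrt(13) = 3.605551, (-3, -3)->(5, 7): sqrt(164) = 12.806248, (5, 7)->(0, 4): sqrt(34) = 5.830952, (0, 4)->(-4, 7): sqrt(25) = 5, (-4, 7)->(-5, 0): sqrt(50) = 7.071068
Sum = 34.313819
Perimeter = 34.3138

34.3138


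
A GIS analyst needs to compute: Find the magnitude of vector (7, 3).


|u| = sqrt(7^2 + 3^2) = sqrt(58) = 7.6158

7.6158


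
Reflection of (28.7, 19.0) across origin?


Reflection over origin: (x,y) -> (-x,-y)
(28.7, 19) -> (-28.7, -19)

(-28.7, -19)


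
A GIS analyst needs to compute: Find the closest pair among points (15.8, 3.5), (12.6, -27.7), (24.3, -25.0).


d(P0,P1) = 31.3637, d(P0,P2) = 29.7405, d(P1,P2) = 12.0075
Closest: P1 and P2

Closest pair: (12.6, -27.7) and (24.3, -25.0), distance = 12.0075


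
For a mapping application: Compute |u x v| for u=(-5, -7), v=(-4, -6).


|u x v| = |(-5)*(-6) - (-7)*(-4)|
= |30 - 28| = 2

2


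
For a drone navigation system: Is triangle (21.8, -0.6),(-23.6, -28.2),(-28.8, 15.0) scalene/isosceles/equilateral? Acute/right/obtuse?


Side lengths squared: AB^2=2822.92, BC^2=1893.28, CA^2=2803.72
Sorted: [1893.28, 2803.72, 2822.92]
By sides: Scalene, By angles: Acute

Scalene, Acute


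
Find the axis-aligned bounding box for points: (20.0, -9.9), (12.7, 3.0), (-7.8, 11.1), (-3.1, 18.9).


x range: [-7.8, 20]
y range: [-9.9, 18.9]
Bounding box: (-7.8,-9.9) to (20,18.9)

(-7.8,-9.9) to (20,18.9)


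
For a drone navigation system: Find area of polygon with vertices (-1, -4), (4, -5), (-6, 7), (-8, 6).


Shoelace sum: ((-1)*(-5) - 4*(-4)) + (4*7 - (-6)*(-5)) + ((-6)*6 - (-8)*7) + ((-8)*(-4) - (-1)*6)
= 77
Area = |77|/2 = 38.5

38.5


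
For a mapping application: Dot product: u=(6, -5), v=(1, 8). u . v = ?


u . v = u_x*v_x + u_y*v_y = 6*1 + (-5)*8
= 6 + (-40) = -34

-34


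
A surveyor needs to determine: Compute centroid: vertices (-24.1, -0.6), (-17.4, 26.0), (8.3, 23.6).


Centroid = ((x_A+x_B+x_C)/3, (y_A+y_B+y_C)/3)
= (((-24.1)+(-17.4)+8.3)/3, ((-0.6)+26+23.6)/3)
= (-11.0667, 16.3333)

(-11.0667, 16.3333)


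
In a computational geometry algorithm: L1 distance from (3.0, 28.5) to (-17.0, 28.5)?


|3-(-17)| + |28.5-28.5| = 20 + 0 = 20

20


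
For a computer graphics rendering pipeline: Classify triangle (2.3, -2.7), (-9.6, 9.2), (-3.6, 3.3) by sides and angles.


Side lengths squared: AB^2=283.22, BC^2=70.81, CA^2=70.81
Sorted: [70.81, 70.81, 283.22]
By sides: Isosceles, By angles: Obtuse

Isosceles, Obtuse


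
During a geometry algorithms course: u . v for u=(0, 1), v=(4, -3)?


u . v = u_x*v_x + u_y*v_y = 0*4 + 1*(-3)
= 0 + (-3) = -3

-3


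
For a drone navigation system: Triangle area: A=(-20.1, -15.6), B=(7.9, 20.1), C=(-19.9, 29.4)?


Area = |x_A(y_B-y_C) + x_B(y_C-y_A) + x_C(y_A-y_B)|/2
= |186.93 + 355.5 + 710.43|/2
= 1252.86/2 = 626.43

626.43


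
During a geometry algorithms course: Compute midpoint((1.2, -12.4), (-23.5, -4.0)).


M = ((1.2+(-23.5))/2, ((-12.4)+(-4))/2)
= (-11.15, -8.2)

(-11.15, -8.2)


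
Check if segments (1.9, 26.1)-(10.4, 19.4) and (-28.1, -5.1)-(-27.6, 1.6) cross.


Cross products: d1=-185.4, d2=-245.7, d3=-466.2, d4=-405.9
d1*d2 < 0 and d3*d4 < 0? no

No, they don't intersect


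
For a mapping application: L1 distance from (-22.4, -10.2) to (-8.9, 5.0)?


|(-22.4)-(-8.9)| + |(-10.2)-5| = 13.5 + 15.2 = 28.7

28.7


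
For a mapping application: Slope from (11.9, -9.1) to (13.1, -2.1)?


slope = (y2-y1)/(x2-x1) = ((-2.1)-(-9.1))/(13.1-11.9) = 7/1.2 = 5.8333

5.8333


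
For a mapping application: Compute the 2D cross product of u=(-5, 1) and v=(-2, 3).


u x v = u_x*v_y - u_y*v_x = (-5)*3 - 1*(-2)
= (-15) - (-2) = -13

-13


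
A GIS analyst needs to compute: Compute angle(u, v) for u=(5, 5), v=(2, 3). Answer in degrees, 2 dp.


u.v = 25, |u| = sqrt(50) = 7.0711, |v| = sqrt(13) = 3.6056
cos(theta) = u.v/(|u||v|) = 25/sqrt(650) = 0.980581
theta = acos(0.980581) = 11.31 degrees

11.31 degrees


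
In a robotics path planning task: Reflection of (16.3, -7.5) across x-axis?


Reflection over x-axis: (x,y) -> (x,-y)
(16.3, -7.5) -> (16.3, 7.5)

(16.3, 7.5)


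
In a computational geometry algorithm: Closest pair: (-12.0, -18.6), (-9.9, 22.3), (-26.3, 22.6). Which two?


d(P0,P1) = 40.9539, d(P0,P2) = 43.6111, d(P1,P2) = 16.4027
Closest: P1 and P2

Closest pair: (-9.9, 22.3) and (-26.3, 22.6), distance = 16.4027


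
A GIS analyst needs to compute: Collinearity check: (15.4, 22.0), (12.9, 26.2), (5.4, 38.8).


Cross product: (12.9-15.4)*(38.8-22) - (26.2-22)*(5.4-15.4)
= 0

Yes, collinear


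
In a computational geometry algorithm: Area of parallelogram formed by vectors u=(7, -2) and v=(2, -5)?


|u x v| = |7*(-5) - (-2)*2|
= |(-35) - (-4)| = 31

31


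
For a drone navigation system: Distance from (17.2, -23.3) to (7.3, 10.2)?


dx=-9.9, dy=33.5
d^2 = (-9.9)^2 + 33.5^2 = 1220.26
d = sqrt(1220.26) = 34.9322

34.9322


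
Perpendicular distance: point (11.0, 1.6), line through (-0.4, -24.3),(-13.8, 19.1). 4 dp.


|cross product| = 841.82
|line direction| = sqrt(2063.12) = 45.4216
Distance = 841.82/sqrt(2063.12) = 18.5335

18.5335


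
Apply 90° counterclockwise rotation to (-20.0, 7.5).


90° CCW: (x,y) -> (-y, x)
(-20,7.5) -> (-7.5, -20)

(-7.5, -20)


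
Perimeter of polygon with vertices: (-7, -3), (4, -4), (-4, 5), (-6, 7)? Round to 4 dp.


Sides: (-7, -3)->(4, -4): sqrt(122) = 11.045361, (4, -4)->(-4, 5): sqrt(145) = 12.041595, (-4, 5)->(-6, 7): sqrt(8) = 2.828427, (-6, 7)->(-7, -3): sqrt(101) = 10.049876
Sum = 35.965259
Perimeter = 35.9653

35.9653


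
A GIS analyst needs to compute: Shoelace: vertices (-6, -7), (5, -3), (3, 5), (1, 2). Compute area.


Shoelace sum: ((-6)*(-3) - 5*(-7)) + (5*5 - 3*(-3)) + (3*2 - 1*5) + (1*(-7) - (-6)*2)
= 93
Area = |93|/2 = 46.5

46.5


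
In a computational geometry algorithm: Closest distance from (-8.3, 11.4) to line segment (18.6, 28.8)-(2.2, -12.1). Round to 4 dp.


Project P onto AB: t = 0.5937 (clamped to [0,1])
Closest point on segment: (8.8634, 4.5179)
Distance: 18.4918

18.4918


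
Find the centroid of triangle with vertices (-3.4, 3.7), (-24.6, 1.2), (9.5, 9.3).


Centroid = ((x_A+x_B+x_C)/3, (y_A+y_B+y_C)/3)
= (((-3.4)+(-24.6)+9.5)/3, (3.7+1.2+9.3)/3)
= (-6.1667, 4.7333)

(-6.1667, 4.7333)


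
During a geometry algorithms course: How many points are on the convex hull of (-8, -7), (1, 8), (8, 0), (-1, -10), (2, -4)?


Convex hull vertices (CCW): (-8, -7), (-1, -10), (8, 0), (1, 8)
Count = 4

4


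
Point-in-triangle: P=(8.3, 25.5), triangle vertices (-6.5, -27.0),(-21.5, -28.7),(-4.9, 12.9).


Cross products: AB x AP = -762.34, BC x BP = -339.96, CA x CP = 506.52
All same sign? no

No, outside


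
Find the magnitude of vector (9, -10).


|u| = sqrt(9^2 + (-10)^2) = sqrt(181) = 13.4536

13.4536


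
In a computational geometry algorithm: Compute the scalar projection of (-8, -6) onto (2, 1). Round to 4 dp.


u.v = -22, |v| = sqrt(5) = 2.2361
Scalar projection = u.v / |v| = -22 / sqrt(5) = -9.8387

-9.8387


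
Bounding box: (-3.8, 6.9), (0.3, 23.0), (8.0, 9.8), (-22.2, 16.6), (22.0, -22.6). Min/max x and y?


x range: [-22.2, 22]
y range: [-22.6, 23]
Bounding box: (-22.2,-22.6) to (22,23)

(-22.2,-22.6) to (22,23)


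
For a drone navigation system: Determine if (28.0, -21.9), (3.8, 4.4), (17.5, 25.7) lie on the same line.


Cross product: (3.8-28)*(25.7-(-21.9)) - (4.4-(-21.9))*(17.5-28)
= -875.77

No, not collinear


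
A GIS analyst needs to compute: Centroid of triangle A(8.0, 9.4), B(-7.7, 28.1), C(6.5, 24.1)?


Centroid = ((x_A+x_B+x_C)/3, (y_A+y_B+y_C)/3)
= ((8+(-7.7)+6.5)/3, (9.4+28.1+24.1)/3)
= (2.2667, 20.5333)

(2.2667, 20.5333)
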